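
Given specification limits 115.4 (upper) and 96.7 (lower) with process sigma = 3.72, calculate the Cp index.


Cp = (USL - LSL) / (6 * sigma)
= (115.4 - 96.7) / (6 * 3.72)
= 18.7000 / 22.3200
= 0.8378

0.8378


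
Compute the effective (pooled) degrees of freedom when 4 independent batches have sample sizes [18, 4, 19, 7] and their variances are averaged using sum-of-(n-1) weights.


nu = sum_i (n_i - 1)
nu = ((18 - 1) + (4 - 1) + (19 - 1) + (7 - 1))
nu = 17 + 3 + 18 + 6
nu = 44

44


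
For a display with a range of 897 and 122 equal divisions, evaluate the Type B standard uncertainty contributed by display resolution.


resolution = range / divisions
resolution = 897 / 122 = 7.352459
u_res = resolution / (2*sqrt(3))
u_res = 7.352459 / 3.4641016
u_res = 2.1225

2.1225


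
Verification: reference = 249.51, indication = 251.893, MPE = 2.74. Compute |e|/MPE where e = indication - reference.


e = indication - reference = 251.893 - 249.51 = 2.3830
|e| = 2.3830
ratio = |e| / MPE = 2.3830 / 2.74
ratio = 0.8697

0.8697


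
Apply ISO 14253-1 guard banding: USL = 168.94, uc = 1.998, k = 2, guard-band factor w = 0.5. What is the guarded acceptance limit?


U = k * uc = 2 * 1.998 = 3.996
guard band g = w * U = 0.5 * 3.996 = 1.998
AL = USL - g = 168.94 - 1.998
AL = 166.9420

166.9420


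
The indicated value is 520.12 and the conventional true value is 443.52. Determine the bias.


Systematic error = measured - true
= 520.12 - 443.52
= 76.6000

76.6000


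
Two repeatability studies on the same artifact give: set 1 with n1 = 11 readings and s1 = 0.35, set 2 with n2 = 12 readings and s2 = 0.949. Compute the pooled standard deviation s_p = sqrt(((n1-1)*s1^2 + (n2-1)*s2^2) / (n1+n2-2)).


s_p = sqrt(((n1-1)*s1^2 + (n2-1)*s2^2) / (n1+n2-2))
numerator = (11-1)*0.35^2 + (12-1)*0.949^2 = 1.225 + 9.906611 = 11.131611
denominator = 11 + 12 - 2 = 21
s_p^2 = 11.131611 / 21 = 0.53007671
s_p = sqrt(0.53007671) = 0.7281

0.7281


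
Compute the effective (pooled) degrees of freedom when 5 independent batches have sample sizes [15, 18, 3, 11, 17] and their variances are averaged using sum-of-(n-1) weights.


nu = sum_i (n_i - 1)
nu = ((15 - 1) + (18 - 1) + (3 - 1) + (11 - 1) + (17 - 1))
nu = 14 + 17 + 2 + 10 + 16
nu = 59

59


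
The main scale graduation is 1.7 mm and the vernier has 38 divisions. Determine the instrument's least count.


LC = MSD / n_div
= 1.7 / 38
= 0.0447

0.0447


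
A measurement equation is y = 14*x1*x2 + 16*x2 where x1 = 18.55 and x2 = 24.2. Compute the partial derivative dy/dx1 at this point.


y = 14*x1*x2 + 16*x2
dy/dx1 = 14*x2
Evaluate at x2 = 24.2: c1 = 14 * 24.2
c1 = 338.8000

338.8000


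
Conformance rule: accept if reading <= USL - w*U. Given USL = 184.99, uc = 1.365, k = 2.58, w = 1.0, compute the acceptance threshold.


U = k * uc = 2.58 * 1.365 = 3.5217
guard band g = w * U = 1.0 * 3.5217 = 3.5217
AL = USL - g = 184.99 - 3.5217
AL = 181.4683

181.4683


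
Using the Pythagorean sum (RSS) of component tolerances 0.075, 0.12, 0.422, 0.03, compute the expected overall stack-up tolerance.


RSS = sqrt(0.075^2 + 0.12^2 + 0.422^2 + 0.03^2)
= sqrt(0.199009)
= 0.4461

0.4461


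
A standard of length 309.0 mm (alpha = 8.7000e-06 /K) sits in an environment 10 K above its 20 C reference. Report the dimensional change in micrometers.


dL = L * alpha * dT
= 309.0 * 8.7000e-06 * 10
= 0.0268830 mm
dL_um = 0.0268830 * 1000 = 26.8830 um

26.8830


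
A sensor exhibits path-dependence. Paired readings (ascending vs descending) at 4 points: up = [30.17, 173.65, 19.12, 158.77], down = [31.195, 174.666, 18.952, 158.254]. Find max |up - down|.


|30.17 - 31.195| = 1.0250
|173.65 - 174.666| = 1.0160
|19.12 - 18.952| = 0.1680
|158.77 - 158.254| = 0.5160
hysteresis = max(diffs) = 1.0250

1.0250


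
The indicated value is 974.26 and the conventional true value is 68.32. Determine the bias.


Systematic error = measured - true
= 974.26 - 68.32
= 905.9400

905.9400


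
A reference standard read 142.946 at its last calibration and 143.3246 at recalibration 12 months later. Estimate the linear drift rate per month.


rate = (v2 - v1) / months
= (143.3246 - 142.946) / 12
= 0.3786 / 12
= 0.0316

0.0316


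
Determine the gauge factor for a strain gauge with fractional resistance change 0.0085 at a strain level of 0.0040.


GF = (dR/R) / epsilon
= 0.0085 / 0.0040
= 2.1250

2.1250


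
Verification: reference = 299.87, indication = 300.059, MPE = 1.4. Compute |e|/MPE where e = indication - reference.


e = indication - reference = 300.059 - 299.87 = 0.1890
|e| = 0.1890
ratio = |e| / MPE = 0.1890 / 1.4
ratio = 0.1350

0.1350


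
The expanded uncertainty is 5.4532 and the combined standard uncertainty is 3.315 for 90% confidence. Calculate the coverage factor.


k = U / uc
k = 5.4532 / 3.315
k = 1.645

1.645


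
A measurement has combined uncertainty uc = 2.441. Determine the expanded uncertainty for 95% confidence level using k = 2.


U = k * uc
U = 2 * 2.441
U = 4.8820

4.8820


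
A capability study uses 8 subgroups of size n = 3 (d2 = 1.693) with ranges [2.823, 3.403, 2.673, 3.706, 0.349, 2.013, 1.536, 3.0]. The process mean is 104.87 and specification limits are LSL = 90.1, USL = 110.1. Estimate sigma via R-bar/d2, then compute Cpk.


R_bar = (2.823 + 3.403 + 2.673 + 3.706 + 0.349 + 2.013 + 1.536 + 3.0) / 8 = 2.437875
sigma = R_bar / d2 = 2.437875 / 1.693 = 1.4399734
Cp = (USL - LSL)/(6*sigma) = (110.1 - 90.1)/(6*1.4399734) = 2.3149
Cpu = (110.1 - 104.87)/(3*1.4399734) = 1.2107
Cpl = (104.87 - 90.1)/(3*1.4399734) = 3.4190
Cpk = min(Cpu, Cpl) = 1.2107

1.2107


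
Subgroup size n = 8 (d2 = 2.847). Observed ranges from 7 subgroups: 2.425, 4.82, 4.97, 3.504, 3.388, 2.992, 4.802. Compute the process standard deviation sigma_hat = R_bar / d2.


R_bar = (2.425 + 4.82 + 4.97 + 3.504 + 3.388 + 2.992 + 4.802) / 7
R_bar = 26.901 / 7 = 3.843
sigma_hat = R_bar / d2 = 3.843 / 2.847 = 1.3498

1.3498


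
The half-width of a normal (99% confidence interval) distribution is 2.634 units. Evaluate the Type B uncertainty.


u_B = half_width / 2.576
u_B = 2.634 / 2.576
u_B = 1.0225

1.0225


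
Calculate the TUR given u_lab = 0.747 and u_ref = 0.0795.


TUR = u_lab / u_ref
= 0.747 / 0.0795
= 9.3962

9.3962


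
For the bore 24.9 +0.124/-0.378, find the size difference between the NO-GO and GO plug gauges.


GO = nominal - lower_tol (smallest hole = maximum material condition)
GO = 24.9 - 0.378 = 24.522
NO-GO = nominal + upper_tol (largest hole = least material condition)
NO-GO = 24.9 + 0.124 = 25.024
spread = NO-GO - GO = 25.024 - 24.522 = 0.5020

0.5020


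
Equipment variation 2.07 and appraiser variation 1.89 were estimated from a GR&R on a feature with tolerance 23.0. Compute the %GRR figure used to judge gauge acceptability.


GRR = sqrt(EV^2 + AV^2) = sqrt(2.07^2 + 1.89^2) = 2.8030341
%GRR = GRR / tol * 100 = 2.8030341 / 23.0 * 100
%GRR = 12.1871

12.1871


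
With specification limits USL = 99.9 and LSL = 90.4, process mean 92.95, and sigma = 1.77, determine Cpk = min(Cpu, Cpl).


Cpu = (USL - mean) / (3*sigma) = (99.9 - 92.95) / (3*1.77) = 1.3089
Cpl = (mean - LSL) / (3*sigma) = (92.95 - 90.4) / (3*1.77) = 0.4802
Cpk = min(Cpu, Cpl) = 0.4802

0.4802


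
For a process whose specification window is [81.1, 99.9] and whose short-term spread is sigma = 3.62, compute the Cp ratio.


Cp = (USL - LSL) / (6 * sigma)
= (99.9 - 81.1) / (6 * 3.62)
= 18.8000 / 21.7200
= 0.8656

0.8656


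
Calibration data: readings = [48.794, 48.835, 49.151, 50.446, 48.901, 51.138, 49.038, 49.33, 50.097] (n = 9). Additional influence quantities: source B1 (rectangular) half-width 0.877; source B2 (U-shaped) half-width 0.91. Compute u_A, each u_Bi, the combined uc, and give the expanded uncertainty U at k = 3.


mean = (48.794 + 48.835 + 49.151 + 50.446 + 48.901 + 51.138 + 49.038 + 49.33 + 50.097) / 9 = 49.52555556
s = sqrt(sum((x - mean)^2)/(n-1)) = 0.83606954
u_A = s / sqrt(n) = 0.83606954 / sqrt(9) = 0.27868985
u_B1 = 0.877 / sqrt(3) = 0.50633619
u_B2 = 0.91 / sqrt(2) = 0.64346717
uc = sqrt(0.27868985^2 + 0.50633619^2 + 0.64346717^2) = 0.86492449
U = k * uc = 3 * 0.86492449
U = 2.5948

2.5948


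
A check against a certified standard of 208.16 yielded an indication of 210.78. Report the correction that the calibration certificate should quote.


Correction = standard - reading
= 208.16 - 210.78
= -2.6200

-2.6200


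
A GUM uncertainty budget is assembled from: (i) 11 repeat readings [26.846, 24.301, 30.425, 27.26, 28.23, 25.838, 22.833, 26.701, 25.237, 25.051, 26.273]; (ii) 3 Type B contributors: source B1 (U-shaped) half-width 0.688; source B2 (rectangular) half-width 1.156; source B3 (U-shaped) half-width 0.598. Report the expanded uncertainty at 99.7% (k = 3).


mean = (26.846 + 24.301 + 30.425 + 27.26 + 28.23 + 25.838 + 22.833 + 26.701 + 25.237 + 25.051 + 26.273) / 11 = 26.27227273
s = sqrt(sum((x - mean)^2)/(n-1)) = 2.0256559
u_A = s / sqrt(n) = 2.0256559 / sqrt(11) = 0.61075823
u_B1 = 0.688 / sqrt(2) = 0.48648947
u_B2 = 1.156 / sqrt(3) = 0.66741691
u_B3 = 0.598 / sqrt(2) = 0.42284986
uc = sqrt(0.61075823^2 + 0.48648947^2 + 0.66741691^2 + 0.42284986^2) = 1.1108308
U = k * uc = 3 * 1.1108308
U = 3.3325

3.3325


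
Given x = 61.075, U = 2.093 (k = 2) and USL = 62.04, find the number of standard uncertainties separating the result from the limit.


u = U / k = 2.093 / 2 = 1.0465
margin = |USL - x| = |62.04 - 61.075| = 0.965
z = margin / u = 0.965 / 1.0465
z = 0.9221

0.9221


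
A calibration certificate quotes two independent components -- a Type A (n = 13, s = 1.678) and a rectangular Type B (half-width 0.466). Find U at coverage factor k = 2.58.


u_A = s / sqrt(n) = 1.678 / sqrt(13) = 0.46539346
u_B = half_width / sqrt(3) = 0.466 / sqrt(3) = 0.26904523
uc = sqrt(u_A^2 + u_B^2) = sqrt(0.46539346^2 + 0.26904523^2) = 0.53756526
U = k * uc = 2.58 * 0.53756526
U = 1.3869

1.3869


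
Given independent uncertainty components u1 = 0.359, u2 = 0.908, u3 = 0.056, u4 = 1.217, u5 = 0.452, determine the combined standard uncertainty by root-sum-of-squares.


uc = sqrt(0.359^2 + 0.908^2 + 0.056^2 + 1.217^2 + 0.452^2)
uc = sqrt(2.641874)
uc = 1.6254

1.6254


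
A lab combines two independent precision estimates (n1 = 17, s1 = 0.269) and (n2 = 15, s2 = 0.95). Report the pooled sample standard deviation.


s_p = sqrt(((n1-1)*s1^2 + (n2-1)*s2^2) / (n1+n2-2))
numerator = (17-1)*0.269^2 + (15-1)*0.95^2 = 1.157776 + 12.635 = 13.792776
denominator = 17 + 15 - 2 = 30
s_p^2 = 13.792776 / 30 = 0.4597592
s_p = sqrt(0.4597592) = 0.6781

0.6781


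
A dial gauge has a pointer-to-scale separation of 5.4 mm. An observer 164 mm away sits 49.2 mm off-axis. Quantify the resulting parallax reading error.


error = h * offset / d
= 5.4 * 49.2 / 164
= 1.6200

1.6200


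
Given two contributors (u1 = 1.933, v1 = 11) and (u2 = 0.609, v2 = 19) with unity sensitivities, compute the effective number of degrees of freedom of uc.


uc = sqrt(u1^2 + u2^2) = sqrt(1.933^2 + 0.609^2) = 2.0266647
v_eff = uc^4 / (u1^4/v1 + u2^4/v2)
= 2.0266647^4 / (1.933^4/11 + 0.609^4/19)
= 16.870487 / 1.2764533
v_eff = 13.2167

13.2167


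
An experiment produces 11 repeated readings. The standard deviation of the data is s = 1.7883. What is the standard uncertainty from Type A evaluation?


u_A = s / sqrt(n)
u_A = 1.7883 / sqrt(11)
u_A = 1.7883 / 3.3166248
u_A = 0.5392

0.5392


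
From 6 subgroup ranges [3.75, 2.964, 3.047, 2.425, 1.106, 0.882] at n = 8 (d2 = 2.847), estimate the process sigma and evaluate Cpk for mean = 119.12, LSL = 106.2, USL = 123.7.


R_bar = (3.75 + 2.964 + 3.047 + 2.425 + 1.106 + 0.882) / 6 = 2.3623333
sigma = R_bar / d2 = 2.3623333 / 2.847 = 0.82976231
Cp = (USL - LSL)/(6*sigma) = (123.7 - 106.2)/(6*0.82976231) = 3.5151
Cpu = (123.7 - 119.12)/(3*0.82976231) = 1.8399
Cpl = (119.12 - 106.2)/(3*0.82976231) = 5.1902
Cpk = min(Cpu, Cpl) = 1.8399

1.8399


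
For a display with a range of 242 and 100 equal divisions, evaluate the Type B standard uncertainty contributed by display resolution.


resolution = range / divisions
resolution = 242 / 100 = 2.42
u_res = resolution / (2*sqrt(3))
u_res = 2.42 / 3.4641016
u_res = 0.6986

0.6986


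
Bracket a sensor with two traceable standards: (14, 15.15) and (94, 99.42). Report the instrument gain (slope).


slope = (y2 - y1) / (x2 - x1)
= (99.42 - 15.15) / (94 - 14)
= 84.2700 / 80
= 1.0534

1.0534


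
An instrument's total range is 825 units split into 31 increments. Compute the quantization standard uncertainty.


resolution = range / divisions
resolution = 825 / 31 = 26.612903
u_res = resolution / (2*sqrt(3))
u_res = 26.612903 / 3.4641016
u_res = 7.6825

7.6825


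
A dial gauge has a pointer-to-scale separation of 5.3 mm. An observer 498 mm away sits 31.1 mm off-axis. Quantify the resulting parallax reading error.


error = h * offset / d
= 5.3 * 31.1 / 498
= 0.3310

0.3310


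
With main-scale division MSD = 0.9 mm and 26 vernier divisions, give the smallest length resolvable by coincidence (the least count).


LC = MSD / n_div
= 0.9 / 26
= 0.0346

0.0346


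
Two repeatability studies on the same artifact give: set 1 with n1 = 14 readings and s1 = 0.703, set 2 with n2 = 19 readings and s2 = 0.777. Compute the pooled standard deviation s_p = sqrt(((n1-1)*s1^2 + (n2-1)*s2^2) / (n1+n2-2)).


s_p = sqrt(((n1-1)*s1^2 + (n2-1)*s2^2) / (n1+n2-2))
numerator = (14-1)*0.703^2 + (19-1)*0.777^2 = 6.424717 + 10.867122 = 17.291839
denominator = 14 + 19 - 2 = 31
s_p^2 = 17.291839 / 31 = 0.55780126
s_p = sqrt(0.55780126) = 0.7469

0.7469


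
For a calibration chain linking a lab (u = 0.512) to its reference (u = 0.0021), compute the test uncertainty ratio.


TUR = u_lab / u_ref
= 0.512 / 0.0021
= 243.8095

243.8095


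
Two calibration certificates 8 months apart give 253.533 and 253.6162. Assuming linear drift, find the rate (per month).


rate = (v2 - v1) / months
= (253.6162 - 253.533) / 8
= 0.0832 / 8
= 0.0104

0.0104


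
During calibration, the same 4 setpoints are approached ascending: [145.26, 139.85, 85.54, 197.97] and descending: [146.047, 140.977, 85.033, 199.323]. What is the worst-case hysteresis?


|145.26 - 146.047| = 0.7870
|139.85 - 140.977| = 1.1270
|85.54 - 85.033| = 0.5070
|197.97 - 199.323| = 1.3530
hysteresis = max(diffs) = 1.3530

1.3530


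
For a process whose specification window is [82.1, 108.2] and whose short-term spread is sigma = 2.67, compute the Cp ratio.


Cp = (USL - LSL) / (6 * sigma)
= (108.2 - 82.1) / (6 * 2.67)
= 26.1000 / 16.0200
= 1.6292

1.6292


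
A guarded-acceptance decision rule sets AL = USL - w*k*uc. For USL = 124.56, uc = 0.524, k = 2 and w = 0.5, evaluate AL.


U = k * uc = 2 * 0.524 = 1.048
guard band g = w * U = 0.5 * 1.048 = 0.524
AL = USL - g = 124.56 - 0.524
AL = 124.0360

124.0360


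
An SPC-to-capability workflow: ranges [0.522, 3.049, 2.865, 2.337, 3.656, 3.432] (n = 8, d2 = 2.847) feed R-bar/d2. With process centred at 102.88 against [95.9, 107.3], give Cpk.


R_bar = (0.522 + 3.049 + 2.865 + 2.337 + 3.656 + 3.432) / 6 = 2.6435
sigma = R_bar / d2 = 2.6435 / 2.847 = 0.92852125
Cp = (USL - LSL)/(6*sigma) = (107.3 - 95.9)/(6*0.92852125) = 2.0463
Cpu = (107.3 - 102.88)/(3*0.92852125) = 1.5868
Cpl = (102.88 - 95.9)/(3*0.92852125) = 2.5058
Cpk = min(Cpu, Cpl) = 1.5868

1.5868


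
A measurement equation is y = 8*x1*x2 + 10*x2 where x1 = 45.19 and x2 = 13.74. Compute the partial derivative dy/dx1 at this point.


y = 8*x1*x2 + 10*x2
dy/dx1 = 8*x2
Evaluate at x2 = 13.74: c1 = 8 * 13.74
c1 = 109.9200

109.9200


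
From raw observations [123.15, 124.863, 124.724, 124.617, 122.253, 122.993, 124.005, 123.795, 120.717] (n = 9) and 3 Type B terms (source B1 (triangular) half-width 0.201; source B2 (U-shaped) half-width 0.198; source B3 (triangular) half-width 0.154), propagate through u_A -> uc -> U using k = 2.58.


mean = (123.15 + 124.863 + 124.724 + 124.617 + 122.253 + 122.993 + 124.005 + 123.795 + 120.717) / 9 = 123.4574444
s = sqrt(sum((x - mean)^2)/(n-1)) = 1.3513434
u_A = s / sqrt(n) = 1.3513434 / sqrt(9) = 0.4504478
u_B1 = 0.201 / sqrt(6) = 0.082057906
u_B2 = 0.198 / sqrt(2) = 0.14000714
u_B3 = 0.154 / sqrt(6) = 0.062870237
uc = sqrt(0.4504478^2 + 0.082057906^2 + 0.14000714^2 + 0.062870237^2) = 0.48289894
U = k * uc = 2.58 * 0.48289894
U = 1.2459

1.2459


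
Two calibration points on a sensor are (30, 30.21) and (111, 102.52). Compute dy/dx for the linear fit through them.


slope = (y2 - y1) / (x2 - x1)
= (102.52 - 30.21) / (111 - 30)
= 72.3100 / 81
= 0.8927

0.8927


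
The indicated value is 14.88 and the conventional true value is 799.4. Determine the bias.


Systematic error = measured - true
= 14.88 - 799.4
= -784.5200

-784.5200


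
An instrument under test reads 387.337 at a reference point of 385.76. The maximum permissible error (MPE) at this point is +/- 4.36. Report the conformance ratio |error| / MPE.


e = indication - reference = 387.337 - 385.76 = 1.5770
|e| = 1.5770
ratio = |e| / MPE = 1.5770 / 4.36
ratio = 0.3617

0.3617


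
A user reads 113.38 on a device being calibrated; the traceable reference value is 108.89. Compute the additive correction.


Correction = standard - reading
= 108.89 - 113.38
= -4.4900

-4.4900


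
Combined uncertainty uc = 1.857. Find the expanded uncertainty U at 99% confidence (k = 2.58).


U = k * uc
U = 2.58 * 1.857
U = 4.7911

4.7911


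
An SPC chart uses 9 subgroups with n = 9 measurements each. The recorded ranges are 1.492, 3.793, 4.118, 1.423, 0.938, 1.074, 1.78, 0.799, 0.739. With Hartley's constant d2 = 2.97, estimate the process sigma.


R_bar = (1.492 + 3.793 + 4.118 + 1.423 + 0.938 + 1.074 + 1.78 + 0.799 + 0.739) / 9
R_bar = 16.156 / 9 = 1.7951111
sigma_hat = R_bar / d2 = 1.7951111 / 2.97 = 0.6044

0.6044


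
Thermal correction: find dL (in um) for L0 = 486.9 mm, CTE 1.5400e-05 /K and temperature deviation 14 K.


dL = L * alpha * dT
= 486.9 * 1.5400e-05 * 14
= 0.1049756 mm
dL_um = 0.1049756 * 1000 = 104.9756 um

104.9756


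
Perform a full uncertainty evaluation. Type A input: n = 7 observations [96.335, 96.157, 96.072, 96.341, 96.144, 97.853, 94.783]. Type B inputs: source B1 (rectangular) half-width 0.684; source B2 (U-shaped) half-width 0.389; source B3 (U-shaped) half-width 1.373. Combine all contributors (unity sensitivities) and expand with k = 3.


mean = (96.335 + 96.157 + 96.072 + 96.341 + 96.144 + 97.853 + 94.783) / 7 = 96.24071429
s = sqrt(sum((x - mean)^2)/(n-1)) = 0.89332426
u_A = s / sqrt(n) = 0.89332426 / sqrt(7) = 0.33764483
u_B1 = 0.684 / sqrt(3) = 0.39490758
u_B2 = 0.389 / sqrt(2) = 0.27506454
u_B3 = 1.373 / sqrt(2) = 0.97085761
uc = sqrt(0.33764483^2 + 0.39490758^2 + 0.27506454^2 + 0.97085761^2) = 1.1349806
U = k * uc = 3 * 1.1349806
U = 3.4049

3.4049


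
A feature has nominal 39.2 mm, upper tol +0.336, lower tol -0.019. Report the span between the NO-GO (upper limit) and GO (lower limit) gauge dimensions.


GO = nominal - lower_tol (smallest hole = maximum material condition)
GO = 39.2 - 0.019 = 39.181
NO-GO = nominal + upper_tol (largest hole = least material condition)
NO-GO = 39.2 + 0.336 = 39.536
spread = NO-GO - GO = 39.536 - 39.181 = 0.3550

0.3550


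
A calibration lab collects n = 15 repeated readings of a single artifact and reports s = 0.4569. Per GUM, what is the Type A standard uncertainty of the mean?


u_A = s / sqrt(n)
u_A = 0.4569 / sqrt(15)
u_A = 0.4569 / 3.8729833
u_A = 0.1180

0.1180


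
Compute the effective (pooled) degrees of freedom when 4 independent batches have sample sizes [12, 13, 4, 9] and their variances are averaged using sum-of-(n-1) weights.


nu = sum_i (n_i - 1)
nu = ((12 - 1) + (13 - 1) + (4 - 1) + (9 - 1))
nu = 11 + 12 + 3 + 8
nu = 34

34


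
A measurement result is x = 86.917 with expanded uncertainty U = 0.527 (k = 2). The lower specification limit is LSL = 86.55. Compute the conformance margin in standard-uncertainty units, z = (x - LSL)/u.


u = U / k = 0.527 / 2 = 0.2635
margin = |LSL - x| = |86.55 - 86.917| = 0.367
z = margin / u = 0.367 / 0.2635
z = 1.3928

1.3928


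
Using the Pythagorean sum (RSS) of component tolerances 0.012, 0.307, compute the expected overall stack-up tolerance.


RSS = sqrt(0.012^2 + 0.307^2)
= sqrt(0.094393)
= 0.3072

0.3072


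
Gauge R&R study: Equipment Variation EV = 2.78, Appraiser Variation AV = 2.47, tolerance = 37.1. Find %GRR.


GRR = sqrt(EV^2 + AV^2) = sqrt(2.78^2 + 2.47^2) = 3.7187767
%GRR = GRR / tol * 100 = 3.7187767 / 37.1 * 100
%GRR = 10.0237

10.0237


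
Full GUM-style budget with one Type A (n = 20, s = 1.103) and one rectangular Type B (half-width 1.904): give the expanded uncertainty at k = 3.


u_A = s / sqrt(n) = 1.103 / sqrt(20) = 0.2466383
u_B = half_width / sqrt(3) = 1.904 / sqrt(3) = 1.0992749
uc = sqrt(u_A^2 + u_B^2) = sqrt(0.2466383^2 + 1.0992749^2) = 1.1266036
U = k * uc = 3 * 1.1266036
U = 3.3798

3.3798


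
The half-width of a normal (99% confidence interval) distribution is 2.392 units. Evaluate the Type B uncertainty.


u_B = half_width / 2.576
u_B = 2.392 / 2.576
u_B = 0.9286

0.9286


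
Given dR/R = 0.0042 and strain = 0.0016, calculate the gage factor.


GF = (dR/R) / epsilon
= 0.0042 / 0.0016
= 2.6250

2.6250


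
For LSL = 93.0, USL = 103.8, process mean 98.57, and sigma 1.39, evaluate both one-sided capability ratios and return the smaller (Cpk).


Cpu = (USL - mean) / (3*sigma) = (103.8 - 98.57) / (3*1.39) = 1.2542
Cpl = (mean - LSL) / (3*sigma) = (98.57 - 93.0) / (3*1.39) = 1.3357
Cpk = min(Cpu, Cpl) = 1.2542

1.2542


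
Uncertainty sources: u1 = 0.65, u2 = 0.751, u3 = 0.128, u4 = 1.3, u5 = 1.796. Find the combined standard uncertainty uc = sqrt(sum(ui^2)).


uc = sqrt(0.65^2 + 0.751^2 + 0.128^2 + 1.3^2 + 1.796^2)
uc = sqrt(5.918501)
uc = 2.4328

2.4328


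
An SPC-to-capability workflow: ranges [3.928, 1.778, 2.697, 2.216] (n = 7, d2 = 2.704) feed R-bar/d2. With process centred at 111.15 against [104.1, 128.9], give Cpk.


R_bar = (3.928 + 1.778 + 2.697 + 2.216) / 4 = 2.65475
sigma = R_bar / d2 = 2.65475 / 2.704 = 0.98178624
Cp = (USL - LSL)/(6*sigma) = (128.9 - 104.1)/(6*0.98178624) = 4.2100
Cpu = (128.9 - 111.15)/(3*0.98178624) = 6.0264
Cpl = (111.15 - 104.1)/(3*0.98178624) = 2.3936
Cpk = min(Cpu, Cpl) = 2.3936

2.3936


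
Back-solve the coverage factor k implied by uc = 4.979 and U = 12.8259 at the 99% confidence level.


k = U / uc
k = 12.8259 / 4.979
k = 2.576

2.576


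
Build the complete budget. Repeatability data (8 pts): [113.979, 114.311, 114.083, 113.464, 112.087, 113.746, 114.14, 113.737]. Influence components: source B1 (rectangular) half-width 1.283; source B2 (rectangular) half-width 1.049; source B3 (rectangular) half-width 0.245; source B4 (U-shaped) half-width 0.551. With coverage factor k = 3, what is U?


mean = (113.979 + 114.311 + 114.083 + 113.464 + 112.087 + 113.746 + 114.14 + 113.737) / 8 = 113.693375
s = sqrt(sum((x - mean)^2)/(n-1)) = 0.70224638
u_A = s / sqrt(n) = 0.70224638 / sqrt(8) = 0.24828159
u_B1 = 1.283 / sqrt(3) = 0.7407404
u_B2 = 1.049 / sqrt(3) = 0.60564043
u_B3 = 0.245 / sqrt(3) = 0.14145082
u_B4 = 0.551 / sqrt(2) = 0.38961584
uc = sqrt(0.24828159^2 + 0.7407404^2 + 0.60564043^2 + 0.14145082^2 + 0.38961584^2) = 1.0718905
U = k * uc = 3 * 1.0718905
U = 3.2157

3.2157


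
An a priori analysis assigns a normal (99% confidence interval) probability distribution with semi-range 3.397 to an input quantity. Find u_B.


u_B = half_width / 2.576
u_B = 3.397 / 2.576
u_B = 1.3187

1.3187


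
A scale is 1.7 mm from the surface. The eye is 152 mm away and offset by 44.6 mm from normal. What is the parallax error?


error = h * offset / d
= 1.7 * 44.6 / 152
= 0.4988

0.4988


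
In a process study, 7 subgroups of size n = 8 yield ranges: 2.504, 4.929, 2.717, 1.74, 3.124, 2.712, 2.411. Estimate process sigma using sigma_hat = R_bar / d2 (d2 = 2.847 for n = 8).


R_bar = (2.504 + 4.929 + 2.717 + 1.74 + 3.124 + 2.712 + 2.411) / 7
R_bar = 20.137 / 7 = 2.8767143
sigma_hat = R_bar / d2 = 2.8767143 / 2.847 = 1.0104

1.0104


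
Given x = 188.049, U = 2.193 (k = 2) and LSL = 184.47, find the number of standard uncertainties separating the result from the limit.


u = U / k = 2.193 / 2 = 1.0965
margin = |LSL - x| = |184.47 - 188.049| = 3.579
z = margin / u = 3.579 / 1.0965
z = 3.2640

3.2640


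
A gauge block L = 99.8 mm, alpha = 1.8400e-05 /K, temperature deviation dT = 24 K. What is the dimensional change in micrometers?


dL = L * alpha * dT
= 99.8 * 1.8400e-05 * 24
= 0.0440717 mm
dL_um = 0.0440717 * 1000 = 44.0717 um

44.0717


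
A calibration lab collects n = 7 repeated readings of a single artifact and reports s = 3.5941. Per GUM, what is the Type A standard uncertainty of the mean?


u_A = s / sqrt(n)
u_A = 3.5941 / sqrt(7)
u_A = 3.5941 / 2.6457513
u_A = 1.3584

1.3584


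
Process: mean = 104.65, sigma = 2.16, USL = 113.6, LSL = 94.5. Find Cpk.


Cpu = (USL - mean) / (3*sigma) = (113.6 - 104.65) / (3*2.16) = 1.3812
Cpl = (mean - LSL) / (3*sigma) = (104.65 - 94.5) / (3*2.16) = 1.5664
Cpk = min(Cpu, Cpl) = 1.3812

1.3812


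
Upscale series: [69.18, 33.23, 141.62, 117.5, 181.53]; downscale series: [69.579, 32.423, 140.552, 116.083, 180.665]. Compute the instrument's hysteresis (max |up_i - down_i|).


|69.18 - 69.579| = 0.3990
|33.23 - 32.423| = 0.8070
|141.62 - 140.552| = 1.0680
|117.5 - 116.083| = 1.4170
|181.53 - 180.665| = 0.8650
hysteresis = max(diffs) = 1.4170

1.4170


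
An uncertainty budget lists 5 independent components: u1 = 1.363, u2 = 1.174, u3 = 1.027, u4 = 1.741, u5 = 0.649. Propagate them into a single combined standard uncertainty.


uc = sqrt(1.363^2 + 1.174^2 + 1.027^2 + 1.741^2 + 0.649^2)
uc = sqrt(7.743056)
uc = 2.7826

2.7826


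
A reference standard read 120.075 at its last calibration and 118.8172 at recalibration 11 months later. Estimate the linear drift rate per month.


rate = (v2 - v1) / months
= (118.8172 - 120.075) / 11
= -1.2578 / 11
= -0.1143

-0.1143


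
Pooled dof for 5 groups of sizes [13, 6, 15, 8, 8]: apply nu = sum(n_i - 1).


nu = sum_i (n_i - 1)
nu = ((13 - 1) + (6 - 1) + (15 - 1) + (8 - 1) + (8 - 1))
nu = 12 + 5 + 14 + 7 + 7
nu = 45

45


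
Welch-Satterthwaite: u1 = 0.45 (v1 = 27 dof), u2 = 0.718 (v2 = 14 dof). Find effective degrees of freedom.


uc = sqrt(u1^2 + u2^2) = sqrt(0.45^2 + 0.718^2) = 0.84736297
v_eff = uc^4 / (u1^4/v1 + u2^4/v2)
= 0.84736297^4 / (0.45^4/27 + 0.718^4/14)
= 0.51555847 / 0.020501964
v_eff = 25.1468

25.1468


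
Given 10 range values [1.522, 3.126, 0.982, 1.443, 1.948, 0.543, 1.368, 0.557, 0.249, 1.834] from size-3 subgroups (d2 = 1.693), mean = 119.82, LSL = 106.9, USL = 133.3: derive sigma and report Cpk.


R_bar = (1.522 + 3.126 + 0.982 + 1.443 + 1.948 + 0.543 + 1.368 + 0.557 + 0.249 + 1.834) / 10 = 1.3572
sigma = R_bar / d2 = 1.3572 / 1.693 = 0.80165387
Cp = (USL - LSL)/(6*sigma) = (133.3 - 106.9)/(6*0.80165387) = 5.4887
Cpu = (133.3 - 119.82)/(3*0.80165387) = 5.6051
Cpl = (119.82 - 106.9)/(3*0.80165387) = 5.3722
Cpk = min(Cpu, Cpl) = 5.3722

5.3722


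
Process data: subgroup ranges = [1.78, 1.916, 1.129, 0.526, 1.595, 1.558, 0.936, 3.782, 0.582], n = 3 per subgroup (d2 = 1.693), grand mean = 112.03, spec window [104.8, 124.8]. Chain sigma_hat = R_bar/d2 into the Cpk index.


R_bar = (1.78 + 1.916 + 1.129 + 0.526 + 1.595 + 1.558 + 0.936 + 3.782 + 0.582) / 9 = 1.5337778
sigma = R_bar / d2 = 1.5337778 / 1.693 = 0.90595263
Cp = (USL - LSL)/(6*sigma) = (124.8 - 104.8)/(6*0.90595263) = 3.6794
Cpu = (124.8 - 112.03)/(3*0.90595263) = 4.6986
Cpl = (112.03 - 104.8)/(3*0.90595263) = 2.6602
Cpk = min(Cpu, Cpl) = 2.6602

2.6602


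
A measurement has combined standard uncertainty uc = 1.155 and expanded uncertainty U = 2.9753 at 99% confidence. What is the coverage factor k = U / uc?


k = U / uc
k = 2.9753 / 1.155
k = 2.576

2.576


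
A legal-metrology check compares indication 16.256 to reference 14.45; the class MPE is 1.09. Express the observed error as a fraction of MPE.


e = indication - reference = 16.256 - 14.45 = 1.8060
|e| = 1.8060
ratio = |e| / MPE = 1.8060 / 1.09
ratio = 1.6569

1.6569


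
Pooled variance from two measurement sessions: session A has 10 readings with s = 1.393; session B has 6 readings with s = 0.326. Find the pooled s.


s_p = sqrt(((n1-1)*s1^2 + (n2-1)*s2^2) / (n1+n2-2))
numerator = (10-1)*1.393^2 + (6-1)*0.326^2 = 17.464041 + 0.53138 = 17.995421
denominator = 10 + 6 - 2 = 14
s_p^2 = 17.995421 / 14 = 1.2853872
s_p = sqrt(1.2853872) = 1.1337

1.1337


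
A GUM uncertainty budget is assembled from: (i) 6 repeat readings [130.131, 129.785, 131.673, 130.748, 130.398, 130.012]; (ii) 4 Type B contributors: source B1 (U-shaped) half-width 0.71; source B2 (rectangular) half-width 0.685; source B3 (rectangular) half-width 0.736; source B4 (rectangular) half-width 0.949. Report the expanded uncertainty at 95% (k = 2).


mean = (130.131 + 129.785 + 131.673 + 130.748 + 130.398 + 130.012) / 6 = 130.4578333
s = sqrt(sum((x - mean)^2)/(n-1)) = 0.68157154
u_A = s / sqrt(n) = 0.68157154 / sqrt(6) = 0.27825042
u_B1 = 0.71 / sqrt(2) = 0.50204581
u_B2 = 0.685 / sqrt(3) = 0.39548493
u_B3 = 0.736 / sqrt(3) = 0.4249298
u_B4 = 0.949 / sqrt(3) = 0.54790541
uc = sqrt(0.27825042^2 + 0.50204581^2 + 0.39548493^2 + 0.4249298^2 + 0.54790541^2) = 0.98318223
U = k * uc = 2 * 0.98318223
U = 1.9664

1.9664


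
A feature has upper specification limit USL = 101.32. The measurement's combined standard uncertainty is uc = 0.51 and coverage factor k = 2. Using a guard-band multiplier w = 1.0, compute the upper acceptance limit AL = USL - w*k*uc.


U = k * uc = 2 * 0.51 = 1.02
guard band g = w * U = 1.0 * 1.02 = 1.02
AL = USL - g = 101.32 - 1.02
AL = 100.3000

100.3000


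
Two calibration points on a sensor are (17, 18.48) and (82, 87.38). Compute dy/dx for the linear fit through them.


slope = (y2 - y1) / (x2 - x1)
= (87.38 - 18.48) / (82 - 17)
= 68.9000 / 65
= 1.0600

1.0600


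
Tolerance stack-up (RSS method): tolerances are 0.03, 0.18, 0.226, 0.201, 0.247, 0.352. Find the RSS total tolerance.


RSS = sqrt(0.03^2 + 0.18^2 + 0.226^2 + 0.201^2 + 0.247^2 + 0.352^2)
= sqrt(0.30969)
= 0.5565

0.5565


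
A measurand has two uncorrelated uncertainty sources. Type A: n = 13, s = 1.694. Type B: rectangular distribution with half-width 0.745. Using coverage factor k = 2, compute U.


u_A = s / sqrt(n) = 1.694 / sqrt(13) = 0.46983107
u_B = half_width / sqrt(3) = 0.745 / sqrt(3) = 0.43012595
uc = sqrt(u_A^2 + u_B^2) = sqrt(0.46983107^2 + 0.43012595^2) = 0.63698475
U = k * uc = 2 * 0.63698475
U = 1.2740

1.2740


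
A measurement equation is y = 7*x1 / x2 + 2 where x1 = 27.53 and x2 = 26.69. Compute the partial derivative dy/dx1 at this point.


y = 7*x1 / x2 + 2
dy/dx1 = 7/x2
Evaluate at x2 = 26.69: c1 = 7 / 26.69
c1 = 0.2623

0.2623


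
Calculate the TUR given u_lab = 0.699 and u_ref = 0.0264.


TUR = u_lab / u_ref
= 0.699 / 0.0264
= 26.4773

26.4773


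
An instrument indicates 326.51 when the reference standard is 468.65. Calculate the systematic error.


Systematic error = measured - true
= 326.51 - 468.65
= -142.1400

-142.1400


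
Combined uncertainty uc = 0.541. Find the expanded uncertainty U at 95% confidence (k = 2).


U = k * uc
U = 2 * 0.541
U = 1.0820

1.0820


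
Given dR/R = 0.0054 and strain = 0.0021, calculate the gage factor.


GF = (dR/R) / epsilon
= 0.0054 / 0.0021
= 2.5714

2.5714


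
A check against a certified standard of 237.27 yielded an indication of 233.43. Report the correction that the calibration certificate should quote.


Correction = standard - reading
= 237.27 - 233.43
= 3.8400

3.8400


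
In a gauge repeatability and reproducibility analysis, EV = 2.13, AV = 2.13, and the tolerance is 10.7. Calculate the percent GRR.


GRR = sqrt(EV^2 + AV^2) = sqrt(2.13^2 + 2.13^2) = 3.0122749
%GRR = GRR / tol * 100 = 3.0122749 / 10.7 * 100
%GRR = 28.1521

28.1521


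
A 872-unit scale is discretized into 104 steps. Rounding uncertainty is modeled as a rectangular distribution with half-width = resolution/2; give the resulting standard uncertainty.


resolution = range / divisions
resolution = 872 / 104 = 8.3846154
u_res = resolution / (2*sqrt(3))
u_res = 8.3846154 / 3.4641016
u_res = 2.4204

2.4204


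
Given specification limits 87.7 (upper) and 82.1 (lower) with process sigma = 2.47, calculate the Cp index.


Cp = (USL - LSL) / (6 * sigma)
= (87.7 - 82.1) / (6 * 2.47)
= 5.6000 / 14.8200
= 0.3779

0.3779


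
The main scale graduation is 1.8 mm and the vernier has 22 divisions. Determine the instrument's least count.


LC = MSD / n_div
= 1.8 / 22
= 0.0818

0.0818


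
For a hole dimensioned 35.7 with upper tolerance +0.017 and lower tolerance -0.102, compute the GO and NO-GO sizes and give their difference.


GO = nominal - lower_tol (smallest hole = maximum material condition)
GO = 35.7 - 0.102 = 35.598
NO-GO = nominal + upper_tol (largest hole = least material condition)
NO-GO = 35.7 + 0.017 = 35.717
spread = NO-GO - GO = 35.717 - 35.598 = 0.1190

0.1190


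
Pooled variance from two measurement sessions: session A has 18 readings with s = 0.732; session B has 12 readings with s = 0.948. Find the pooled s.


s_p = sqrt(((n1-1)*s1^2 + (n2-1)*s2^2) / (n1+n2-2))
numerator = (18-1)*0.732^2 + (12-1)*0.948^2 = 9.109008 + 9.885744 = 18.994752
denominator = 18 + 12 - 2 = 28
s_p^2 = 18.994752 / 28 = 0.678384
s_p = sqrt(0.678384) = 0.8236

0.8236


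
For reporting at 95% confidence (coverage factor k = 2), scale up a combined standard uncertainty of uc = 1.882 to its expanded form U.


U = k * uc
U = 2 * 1.882
U = 3.7640

3.7640


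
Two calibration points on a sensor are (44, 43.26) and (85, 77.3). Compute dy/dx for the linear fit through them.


slope = (y2 - y1) / (x2 - x1)
= (77.3 - 43.26) / (85 - 44)
= 34.0400 / 41
= 0.8302

0.8302


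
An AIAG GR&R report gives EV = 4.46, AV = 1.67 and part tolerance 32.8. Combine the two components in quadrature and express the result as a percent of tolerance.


GRR = sqrt(EV^2 + AV^2) = sqrt(4.46^2 + 1.67^2) = 4.7624049
%GRR = GRR / tol * 100 = 4.7624049 / 32.8 * 100
%GRR = 14.5195

14.5195


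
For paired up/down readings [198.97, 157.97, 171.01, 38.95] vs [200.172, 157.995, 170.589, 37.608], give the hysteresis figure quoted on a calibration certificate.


|198.97 - 200.172| = 1.2020
|157.97 - 157.995| = 0.0250
|171.01 - 170.589| = 0.4210
|38.95 - 37.608| = 1.3420
hysteresis = max(diffs) = 1.3420

1.3420


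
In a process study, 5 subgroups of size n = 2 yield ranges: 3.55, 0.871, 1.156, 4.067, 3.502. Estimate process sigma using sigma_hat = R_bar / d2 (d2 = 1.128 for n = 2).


R_bar = (3.55 + 0.871 + 1.156 + 4.067 + 3.502) / 5
R_bar = 13.146 / 5 = 2.6292
sigma_hat = R_bar / d2 = 2.6292 / 1.128 = 2.3309

2.3309


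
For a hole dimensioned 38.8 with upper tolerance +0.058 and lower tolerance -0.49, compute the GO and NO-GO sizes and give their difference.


GO = nominal - lower_tol (smallest hole = maximum material condition)
GO = 38.8 - 0.49 = 38.31
NO-GO = nominal + upper_tol (largest hole = least material condition)
NO-GO = 38.8 + 0.058 = 38.858
spread = NO-GO - GO = 38.858 - 38.31 = 0.5480

0.5480


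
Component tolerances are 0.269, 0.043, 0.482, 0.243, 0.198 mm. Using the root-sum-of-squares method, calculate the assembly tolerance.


RSS = sqrt(0.269^2 + 0.043^2 + 0.482^2 + 0.243^2 + 0.198^2)
= sqrt(0.404787)
= 0.6362

0.6362


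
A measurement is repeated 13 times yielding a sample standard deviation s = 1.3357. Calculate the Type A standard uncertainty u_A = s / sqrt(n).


u_A = s / sqrt(n)
u_A = 1.3357 / sqrt(13)
u_A = 1.3357 / 3.6055513
u_A = 0.3705

0.3705


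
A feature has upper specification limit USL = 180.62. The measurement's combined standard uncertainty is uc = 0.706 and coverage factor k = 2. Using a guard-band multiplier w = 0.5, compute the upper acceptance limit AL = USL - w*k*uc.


U = k * uc = 2 * 0.706 = 1.412
guard band g = w * U = 0.5 * 1.412 = 0.706
AL = USL - g = 180.62 - 0.706
AL = 179.9140

179.9140


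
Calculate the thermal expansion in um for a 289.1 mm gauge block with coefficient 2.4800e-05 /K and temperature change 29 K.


dL = L * alpha * dT
= 289.1 * 2.4800e-05 * 29
= 0.2079207 mm
dL_um = 0.2079207 * 1000 = 207.9207 um

207.9207


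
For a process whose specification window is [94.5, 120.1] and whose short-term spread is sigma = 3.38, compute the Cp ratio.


Cp = (USL - LSL) / (6 * sigma)
= (120.1 - 94.5) / (6 * 3.38)
= 25.6000 / 20.2800
= 1.2623

1.2623


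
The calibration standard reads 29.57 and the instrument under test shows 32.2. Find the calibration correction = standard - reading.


Correction = standard - reading
= 29.57 - 32.2
= -2.6300

-2.6300


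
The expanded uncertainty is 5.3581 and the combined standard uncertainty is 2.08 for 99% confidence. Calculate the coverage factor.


k = U / uc
k = 5.3581 / 2.08
k = 2.576

2.576


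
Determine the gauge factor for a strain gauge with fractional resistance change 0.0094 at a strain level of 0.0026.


GF = (dR/R) / epsilon
= 0.0094 / 0.0026
= 3.6154

3.6154


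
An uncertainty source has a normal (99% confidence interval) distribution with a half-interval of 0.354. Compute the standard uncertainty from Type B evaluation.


u_B = half_width / 2.576
u_B = 0.354 / 2.576
u_B = 0.1374

0.1374


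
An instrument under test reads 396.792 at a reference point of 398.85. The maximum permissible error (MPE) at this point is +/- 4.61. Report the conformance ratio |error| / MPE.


e = indication - reference = 396.792 - 398.85 = -2.0580
|e| = 2.0580
ratio = |e| / MPE = 2.0580 / 4.61
ratio = 0.4464

0.4464


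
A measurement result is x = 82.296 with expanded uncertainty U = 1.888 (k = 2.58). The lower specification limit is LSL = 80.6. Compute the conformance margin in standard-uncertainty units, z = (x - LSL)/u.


u = U / k = 1.888 / 2.58 = 0.73178295
margin = |LSL - x| = |80.6 - 82.296| = 1.696
z = margin / u = 1.696 / 0.73178295
z = 2.3176

2.3176


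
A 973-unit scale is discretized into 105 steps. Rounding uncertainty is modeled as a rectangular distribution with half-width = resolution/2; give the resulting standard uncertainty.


resolution = range / divisions
resolution = 973 / 105 = 9.2666667
u_res = resolution / (2*sqrt(3))
u_res = 9.2666667 / 3.4641016
u_res = 2.6751

2.6751


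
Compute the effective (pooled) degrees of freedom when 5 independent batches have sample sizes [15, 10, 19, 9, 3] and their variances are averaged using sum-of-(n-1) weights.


nu = sum_i (n_i - 1)
nu = ((15 - 1) + (10 - 1) + (19 - 1) + (9 - 1) + (3 - 1))
nu = 14 + 9 + 18 + 8 + 2
nu = 51

51


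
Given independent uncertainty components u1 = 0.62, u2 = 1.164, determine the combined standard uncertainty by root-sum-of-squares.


uc = sqrt(0.62^2 + 1.164^2)
uc = sqrt(1.739296)
uc = 1.3188

1.3188


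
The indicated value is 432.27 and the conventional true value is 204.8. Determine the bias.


Systematic error = measured - true
= 432.27 - 204.8
= 227.4700

227.4700


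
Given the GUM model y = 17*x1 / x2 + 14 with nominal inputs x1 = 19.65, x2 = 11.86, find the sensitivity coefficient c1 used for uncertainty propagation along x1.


y = 17*x1 / x2 + 14
dy/dx1 = 17/x2
Evaluate at x2 = 11.86: c1 = 17 / 11.86
c1 = 1.4334

1.4334


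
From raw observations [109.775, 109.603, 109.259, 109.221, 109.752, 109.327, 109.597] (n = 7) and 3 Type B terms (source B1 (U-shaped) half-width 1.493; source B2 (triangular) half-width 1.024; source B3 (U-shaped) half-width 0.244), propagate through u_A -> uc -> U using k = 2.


mean = (109.775 + 109.603 + 109.259 + 109.221 + 109.752 + 109.327 + 109.597) / 7 = 109.5048571
s = sqrt(sum((x - mean)^2)/(n-1)) = 0.23267748
u_A = s / sqrt(n) = 0.23267748 / sqrt(7) = 0.087943821
u_B1 = 1.493 / sqrt(2) = 1.0557104
u_B2 = 1.024 / sqrt(6) = 0.41804625
u_B3 = 0.244 / sqrt(2) = 0.17253405
uc = sqrt(0.087943821^2 + 1.0557104^2 + 0.41804625^2 + 0.17253405^2) = 1.1518634
U = k * uc = 2 * 1.1518634
U = 2.3037

2.3037
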